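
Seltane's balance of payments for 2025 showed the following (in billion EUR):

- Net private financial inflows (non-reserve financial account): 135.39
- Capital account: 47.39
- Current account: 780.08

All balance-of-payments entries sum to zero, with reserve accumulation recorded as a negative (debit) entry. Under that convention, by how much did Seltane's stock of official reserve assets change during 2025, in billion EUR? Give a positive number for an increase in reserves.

Official reserve transactions balance = -(780.08 + 47.39 + 135.39) = -962.86
An accumulation of reserves is recorded as a debit (negative entry), so the change in the stock of reserves is the negative of that balance.
Change in official reserves = -(-962.86) = 962.86

962.86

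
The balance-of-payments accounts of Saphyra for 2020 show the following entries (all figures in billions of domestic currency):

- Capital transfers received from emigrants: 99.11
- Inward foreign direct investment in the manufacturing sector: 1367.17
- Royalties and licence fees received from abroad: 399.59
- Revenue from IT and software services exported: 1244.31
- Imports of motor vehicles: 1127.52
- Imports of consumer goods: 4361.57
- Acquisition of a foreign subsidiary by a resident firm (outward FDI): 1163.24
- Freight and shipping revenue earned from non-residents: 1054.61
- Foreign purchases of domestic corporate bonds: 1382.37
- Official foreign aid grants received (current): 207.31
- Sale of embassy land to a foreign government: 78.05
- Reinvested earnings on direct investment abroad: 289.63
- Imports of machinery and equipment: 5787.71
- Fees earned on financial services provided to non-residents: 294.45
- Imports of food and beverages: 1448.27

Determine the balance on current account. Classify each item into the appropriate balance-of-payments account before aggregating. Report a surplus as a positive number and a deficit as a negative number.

-9235.17

Goods: -4361.57 - 1448.27 - 1127.52 - 5787.71 = -12725.07
Services: 1244.31 + 399.59 + 294.45 + 1054.61 = 2992.96
Primary income: 289.63
Secondary income: 207.31
Current account = (-12725.07) + 2992.96 + 289.63 + 207.31 = -9235.17
(Excluded from the current account — capital account: capital transfers received from emigrants 99.11, sale of embassy land to a foreign government 78.05; financial account: inward foreign direct investment in the manufacturing sector 1367.17, acquisition of a foreign subsidiary by a resident firm (outward FDI) 1163.24, foreign purchases of domestic corporate bonds 1382.37.)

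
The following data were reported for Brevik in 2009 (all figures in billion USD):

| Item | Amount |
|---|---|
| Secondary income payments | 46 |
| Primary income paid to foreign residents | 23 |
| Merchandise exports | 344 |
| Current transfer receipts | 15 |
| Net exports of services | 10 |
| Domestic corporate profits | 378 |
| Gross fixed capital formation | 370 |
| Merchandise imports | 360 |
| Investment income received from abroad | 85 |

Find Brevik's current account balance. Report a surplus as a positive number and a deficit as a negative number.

Goods balance = 344 - 360 = -16
Services balance = 10
Trade balance (goods + services) = -16 + 10 = -6
Net primary income = 85 - 23 = 62
Net secondary income = 15 - 46 = -31
Current account = -6 + 62 + (-31) = 25

25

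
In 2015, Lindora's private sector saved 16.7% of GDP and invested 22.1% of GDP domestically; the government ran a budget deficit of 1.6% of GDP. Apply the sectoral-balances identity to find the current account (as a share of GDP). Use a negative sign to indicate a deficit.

-7.0

By the sectoral-balances identity, CA = (S_private - I) + (T - G).
Private balance = 16.7 - 22.1 = -5.4
Government balance (T - G) = -1.6
CA = -5.4 + (-1.6) = -7.0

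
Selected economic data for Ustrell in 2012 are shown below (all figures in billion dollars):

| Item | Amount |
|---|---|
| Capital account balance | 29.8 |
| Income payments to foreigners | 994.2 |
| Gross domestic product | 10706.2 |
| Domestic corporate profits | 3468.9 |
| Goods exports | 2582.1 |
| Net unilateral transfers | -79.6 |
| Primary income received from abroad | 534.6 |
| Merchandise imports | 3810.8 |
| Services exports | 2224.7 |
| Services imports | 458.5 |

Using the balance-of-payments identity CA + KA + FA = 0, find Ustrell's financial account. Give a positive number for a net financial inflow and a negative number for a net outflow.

-28.1

Goods balance = 2582.1 - 3810.8 = -1228.7
Services balance = 2224.7 - 458.5 = 1766.2
Trade balance (goods + services) = -1228.7 + 1766.2 = 537.5
Net primary income = 534.6 - 994.2 = -459.6
Net secondary income = -79.6
Current account = 537.5 + (-459.6) + (-79.6) = -1.7
Financial account = -(-1.7 + 29.8) = -28.1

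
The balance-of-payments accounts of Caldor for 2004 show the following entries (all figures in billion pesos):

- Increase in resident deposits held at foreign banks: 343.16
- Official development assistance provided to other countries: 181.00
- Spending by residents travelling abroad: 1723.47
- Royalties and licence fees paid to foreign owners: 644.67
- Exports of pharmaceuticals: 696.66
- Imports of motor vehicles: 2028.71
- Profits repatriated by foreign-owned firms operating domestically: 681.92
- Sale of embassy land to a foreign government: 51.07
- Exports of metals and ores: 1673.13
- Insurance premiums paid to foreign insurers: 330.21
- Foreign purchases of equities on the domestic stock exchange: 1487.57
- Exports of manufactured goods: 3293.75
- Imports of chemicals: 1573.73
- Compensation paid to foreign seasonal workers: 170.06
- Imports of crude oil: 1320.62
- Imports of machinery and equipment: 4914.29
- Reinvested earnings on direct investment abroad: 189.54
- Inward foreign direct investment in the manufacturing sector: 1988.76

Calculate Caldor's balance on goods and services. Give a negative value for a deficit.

Goods: -1573.73 + 696.66 - 1320.62 - 2028.71 - 4914.29 + 3293.75 + 1673.13 = -4173.81
Services: -1723.47 - 330.21 - 644.67 = -2698.35
Trade balance = -4173.81 + (-2698.35) = -6872.16
(Excluded from the trade balance — financial account: increase in resident deposits held at foreign banks 343.16, foreign purchases of equities on the domestic stock exchange 1487.57, inward foreign direct investment in the manufacturing sector 1988.76; secondary income: official development assistance provided to other countries 181.00; primary income: profits repatriated by foreign-owned firms operating domestically 681.92, compensation paid to foreign seasonal workers 170.06, reinvested earnings on direct investment abroad 189.54; capital account: sale of embassy land to a foreign government 51.07.)

-6872.16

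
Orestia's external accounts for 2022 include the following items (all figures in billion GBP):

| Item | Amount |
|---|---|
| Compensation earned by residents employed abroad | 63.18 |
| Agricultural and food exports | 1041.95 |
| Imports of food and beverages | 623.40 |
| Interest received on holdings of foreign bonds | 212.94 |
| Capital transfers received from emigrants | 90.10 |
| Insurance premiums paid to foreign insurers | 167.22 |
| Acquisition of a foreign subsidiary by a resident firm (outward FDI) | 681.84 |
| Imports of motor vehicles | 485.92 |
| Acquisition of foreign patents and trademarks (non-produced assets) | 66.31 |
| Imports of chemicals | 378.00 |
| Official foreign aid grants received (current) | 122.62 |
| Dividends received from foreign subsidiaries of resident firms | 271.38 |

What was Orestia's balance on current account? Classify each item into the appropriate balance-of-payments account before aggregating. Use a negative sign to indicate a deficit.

Goods: -378.00 - 623.40 - 485.92 + 1041.95 = -445.37
Services: -167.22
Primary income: 212.94 + 271.38 + 63.18 = 547.50
Secondary income: 122.62
Current account = (-445.37) + (-167.22) + 547.50 + 122.62 = 57.53
(Excluded from the current account — capital account: capital transfers received from emigrants 90.10, acquisition of foreign patents and trademarks (non-produced assets) 66.31; financial account: acquisition of a foreign subsidiary by a resident firm (outward FDI) 681.84.)

57.53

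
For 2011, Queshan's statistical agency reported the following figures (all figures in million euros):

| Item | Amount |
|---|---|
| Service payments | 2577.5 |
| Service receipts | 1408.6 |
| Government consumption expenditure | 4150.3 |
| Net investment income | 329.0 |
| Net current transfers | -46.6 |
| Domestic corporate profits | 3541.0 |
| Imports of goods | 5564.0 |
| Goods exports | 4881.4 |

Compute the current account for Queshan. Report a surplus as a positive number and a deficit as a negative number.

Goods balance = 4881.4 - 5564.0 = -682.6
Services balance = 1408.6 - 2577.5 = -1168.9
Trade balance (goods + services) = -682.6 + (-1168.9) = -1851.5
Net primary income = 329.0
Net secondary income = -46.6
Current account = -1851.5 + 329.0 + (-46.6) = -1569.1

-1569.1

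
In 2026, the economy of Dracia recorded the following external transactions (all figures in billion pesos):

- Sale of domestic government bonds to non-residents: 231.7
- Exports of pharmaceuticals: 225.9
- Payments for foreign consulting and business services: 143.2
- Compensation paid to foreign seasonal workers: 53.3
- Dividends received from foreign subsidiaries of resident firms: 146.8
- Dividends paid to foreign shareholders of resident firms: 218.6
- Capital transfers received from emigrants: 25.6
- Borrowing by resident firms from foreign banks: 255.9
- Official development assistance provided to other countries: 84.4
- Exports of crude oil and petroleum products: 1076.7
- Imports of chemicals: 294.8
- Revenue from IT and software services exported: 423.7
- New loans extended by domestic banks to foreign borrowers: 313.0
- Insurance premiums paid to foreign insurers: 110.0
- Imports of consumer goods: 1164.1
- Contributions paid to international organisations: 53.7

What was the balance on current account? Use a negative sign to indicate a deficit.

Goods: 1076.7 + 225.9 - 1164.1 - 294.8 = -156.3
Services: -110.0 - 143.2 + 423.7 = 170.5
Primary income: -218.6 + 146.8 - 53.3 = -125.1
Secondary income: -53.7 - 84.4 = -138.1
Current account = (-156.3) + 170.5 + (-125.1) + (-138.1) = -249.0
(Excluded from the current account — financial account: sale of domestic government bonds to non-residents 231.7, borrowing by resident firms from foreign banks 255.9, new loans extended by domestic banks to foreign borrowers 313.0; capital account: capital transfers received from emigrants 25.6.)

-249.0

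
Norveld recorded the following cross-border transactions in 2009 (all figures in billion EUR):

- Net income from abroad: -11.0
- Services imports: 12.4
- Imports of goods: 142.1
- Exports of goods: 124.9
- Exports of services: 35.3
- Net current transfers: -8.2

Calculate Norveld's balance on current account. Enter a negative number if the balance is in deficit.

-13.5

Goods balance = 124.9 - 142.1 = -17.2
Services balance = 35.3 - 12.4 = 22.9
Trade balance (goods + services) = -17.2 + 22.9 = 5.7
Net primary income = -11.0
Net secondary income = -8.2
Current account = 5.7 + (-11.0) + (-8.2) = -13.5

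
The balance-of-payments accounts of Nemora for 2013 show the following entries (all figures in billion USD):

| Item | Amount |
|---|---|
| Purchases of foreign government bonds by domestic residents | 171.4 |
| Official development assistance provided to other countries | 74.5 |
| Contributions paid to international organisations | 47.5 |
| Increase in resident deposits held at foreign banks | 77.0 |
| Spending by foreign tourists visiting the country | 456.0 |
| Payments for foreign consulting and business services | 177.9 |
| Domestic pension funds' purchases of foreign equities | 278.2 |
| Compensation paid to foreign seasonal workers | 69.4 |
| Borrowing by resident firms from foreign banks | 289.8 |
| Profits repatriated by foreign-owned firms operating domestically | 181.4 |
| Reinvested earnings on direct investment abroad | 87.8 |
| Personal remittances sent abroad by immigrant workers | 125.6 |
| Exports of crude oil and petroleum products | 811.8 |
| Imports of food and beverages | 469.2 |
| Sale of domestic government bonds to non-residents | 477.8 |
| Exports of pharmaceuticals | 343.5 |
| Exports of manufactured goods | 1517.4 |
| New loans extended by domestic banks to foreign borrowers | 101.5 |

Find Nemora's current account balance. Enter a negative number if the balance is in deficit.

Goods: 811.8 + 343.5 - 469.2 + 1517.4 = 2203.5
Services: 456.0 - 177.9 = 278.1
Primary income: -69.4 + 87.8 - 181.4 = -163.0
Secondary income: -47.5 - 125.6 - 74.5 = -247.6
Current account = 2203.5 + 278.1 + (-163.0) + (-247.6) = 2071.0
(Excluded from the current account — financial account: purchases of foreign government bonds by domestic residents 171.4, increase in resident deposits held at foreign banks 77.0, domestic pension funds' purchases of foreign equities 278.2, borrowing by resident firms from foreign banks 289.8, sale of domestic government bonds to non-residents 477.8, new loans extended by domestic banks to foreign borrowers 101.5.)

2071.0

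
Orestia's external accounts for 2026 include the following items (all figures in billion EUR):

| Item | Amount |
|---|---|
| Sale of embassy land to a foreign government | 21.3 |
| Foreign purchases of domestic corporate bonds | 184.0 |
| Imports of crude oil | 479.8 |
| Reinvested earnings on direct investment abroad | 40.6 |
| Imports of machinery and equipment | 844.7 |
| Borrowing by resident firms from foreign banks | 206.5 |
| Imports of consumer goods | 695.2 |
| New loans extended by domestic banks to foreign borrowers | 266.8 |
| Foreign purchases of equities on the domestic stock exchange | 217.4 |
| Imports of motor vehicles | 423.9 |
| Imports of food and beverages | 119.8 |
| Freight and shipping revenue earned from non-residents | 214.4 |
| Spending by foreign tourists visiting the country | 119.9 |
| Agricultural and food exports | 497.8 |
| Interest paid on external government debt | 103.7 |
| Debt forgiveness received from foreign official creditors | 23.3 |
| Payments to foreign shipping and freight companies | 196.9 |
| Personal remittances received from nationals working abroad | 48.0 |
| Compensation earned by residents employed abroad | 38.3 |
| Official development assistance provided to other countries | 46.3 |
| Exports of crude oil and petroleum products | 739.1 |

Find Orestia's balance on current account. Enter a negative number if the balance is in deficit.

-1212.2

Goods: -844.7 - 695.2 + 497.8 - 119.8 - 423.9 - 479.8 + 739.1 = -1326.5
Services: 119.9 + 214.4 - 196.9 = 137.4
Primary income: 40.6 - 103.7 + 38.3 = -24.8
Secondary income: -46.3 + 48.0 = 1.7
Current account = (-1326.5) + 137.4 + (-24.8) + 1.7 = -1212.2
(Excluded from the current account — capital account: sale of embassy land to a foreign government 21.3, debt forgiveness received from foreign official creditors 23.3; financial account: foreign purchases of domestic corporate bonds 184.0, borrowing by resident firms from foreign banks 206.5, new loans extended by domestic banks to foreign borrowers 266.8, foreign purchases of equities on the domestic stock exchange 217.4.)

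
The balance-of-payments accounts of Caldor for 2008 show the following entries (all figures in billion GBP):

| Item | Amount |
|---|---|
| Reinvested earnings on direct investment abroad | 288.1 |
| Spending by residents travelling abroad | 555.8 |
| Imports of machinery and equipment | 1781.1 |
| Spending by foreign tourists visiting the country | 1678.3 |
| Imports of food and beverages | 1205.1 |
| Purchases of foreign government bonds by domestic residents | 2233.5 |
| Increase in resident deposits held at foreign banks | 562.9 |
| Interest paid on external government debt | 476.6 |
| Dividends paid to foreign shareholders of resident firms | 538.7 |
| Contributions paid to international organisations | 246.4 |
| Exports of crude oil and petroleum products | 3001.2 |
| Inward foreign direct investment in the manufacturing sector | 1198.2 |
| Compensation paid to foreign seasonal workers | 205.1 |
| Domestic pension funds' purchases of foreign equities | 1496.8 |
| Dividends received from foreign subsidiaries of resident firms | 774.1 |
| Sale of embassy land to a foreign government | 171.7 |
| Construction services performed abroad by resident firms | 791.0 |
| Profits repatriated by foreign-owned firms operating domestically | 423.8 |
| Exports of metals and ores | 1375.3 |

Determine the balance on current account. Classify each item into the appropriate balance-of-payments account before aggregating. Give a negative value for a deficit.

Goods: 3001.2 - 1781.1 + 1375.3 - 1205.1 = 1390.3
Services: 791.0 - 555.8 + 1678.3 = 1913.5
Primary income: -423.8 - 205.1 + 774.1 - 538.7 - 476.6 + 288.1 = -582.0
Secondary income: -246.4
Current account = 1390.3 + 1913.5 + (-582.0) + (-246.4) = 2475.4
(Excluded from the current account — financial account: purchases of foreign government bonds by domestic residents 2233.5, increase in resident deposits held at foreign banks 562.9, inward foreign direct investment in the manufacturing sector 1198.2, domestic pension funds' purchases of foreign equities 1496.8; capital account: sale of embassy land to a foreign government 171.7.)

2475.4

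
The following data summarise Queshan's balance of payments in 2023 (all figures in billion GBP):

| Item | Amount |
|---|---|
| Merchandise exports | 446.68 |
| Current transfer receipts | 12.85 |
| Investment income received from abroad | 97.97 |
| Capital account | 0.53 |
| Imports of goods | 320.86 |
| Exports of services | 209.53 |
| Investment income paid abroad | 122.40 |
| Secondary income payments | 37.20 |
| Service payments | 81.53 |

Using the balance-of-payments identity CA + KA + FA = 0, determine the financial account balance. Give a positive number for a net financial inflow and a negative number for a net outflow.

-205.57

Goods balance = 446.68 - 320.86 = 125.82
Services balance = 209.53 - 81.53 = 128.00
Trade balance (goods + services) = 125.82 + 128.00 = 253.82
Net primary income = 97.97 - 122.40 = -24.43
Net secondary income = 12.85 - 37.20 = -24.35
Current account = 253.82 + (-24.43) + (-24.35) = 205.04
Financial account = -(205.04 + 0.53) = -205.57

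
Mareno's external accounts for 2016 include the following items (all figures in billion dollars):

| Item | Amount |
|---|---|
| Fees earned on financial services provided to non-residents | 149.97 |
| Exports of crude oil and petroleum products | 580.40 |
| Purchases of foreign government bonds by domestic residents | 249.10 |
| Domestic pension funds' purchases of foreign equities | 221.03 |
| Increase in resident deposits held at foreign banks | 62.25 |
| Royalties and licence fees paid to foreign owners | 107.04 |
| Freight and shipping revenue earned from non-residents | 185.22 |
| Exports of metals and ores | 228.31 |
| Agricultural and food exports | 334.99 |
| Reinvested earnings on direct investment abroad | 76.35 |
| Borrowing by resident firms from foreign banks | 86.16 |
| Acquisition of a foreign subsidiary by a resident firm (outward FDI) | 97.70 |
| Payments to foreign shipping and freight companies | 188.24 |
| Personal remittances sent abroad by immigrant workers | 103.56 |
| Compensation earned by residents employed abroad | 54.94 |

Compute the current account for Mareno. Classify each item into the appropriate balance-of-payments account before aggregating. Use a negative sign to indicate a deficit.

Goods: 228.31 + 334.99 + 580.40 = 1143.70
Services: 149.97 - 107.04 - 188.24 + 185.22 = 39.91
Primary income: 54.94 + 76.35 = 131.29
Secondary income: -103.56
Current account = 1143.70 + 39.91 + 131.29 + (-103.56) = 1211.34
(Excluded from the current account — financial account: purchases of foreign government bonds by domestic residents 249.10, domestic pension funds' purchases of foreign equities 221.03, increase in resident deposits held at foreign banks 62.25, borrowing by resident firms from foreign banks 86.16, acquisition of a foreign subsidiary by a resident firm (outward FDI) 97.70.)

1211.34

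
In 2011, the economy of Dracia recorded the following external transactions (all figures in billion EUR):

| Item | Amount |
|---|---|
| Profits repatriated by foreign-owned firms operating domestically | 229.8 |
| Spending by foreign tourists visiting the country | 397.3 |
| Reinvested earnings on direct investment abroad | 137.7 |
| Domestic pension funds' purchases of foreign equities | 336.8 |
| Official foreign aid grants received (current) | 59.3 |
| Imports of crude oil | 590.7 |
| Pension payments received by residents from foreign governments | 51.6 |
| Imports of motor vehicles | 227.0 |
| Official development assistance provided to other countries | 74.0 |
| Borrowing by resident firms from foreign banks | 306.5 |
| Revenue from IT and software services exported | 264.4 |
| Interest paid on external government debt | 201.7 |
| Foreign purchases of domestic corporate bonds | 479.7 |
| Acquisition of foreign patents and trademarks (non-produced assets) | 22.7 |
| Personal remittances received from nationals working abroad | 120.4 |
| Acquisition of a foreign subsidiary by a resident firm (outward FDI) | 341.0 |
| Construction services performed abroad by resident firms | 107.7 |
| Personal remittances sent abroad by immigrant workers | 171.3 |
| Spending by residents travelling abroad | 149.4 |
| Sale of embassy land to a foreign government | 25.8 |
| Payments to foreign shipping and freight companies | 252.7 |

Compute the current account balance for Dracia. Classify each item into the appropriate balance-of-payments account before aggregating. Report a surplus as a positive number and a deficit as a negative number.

-758.2

Goods: -227.0 - 590.7 = -817.7
Services: -252.7 + 107.7 + 397.3 - 149.4 + 264.4 = 367.3
Primary income: 137.7 - 201.7 - 229.8 = -293.8
Secondary income: 51.6 + 59.3 - 74.0 - 171.3 + 120.4 = -14.0
Current account = (-817.7) + 367.3 + (-293.8) + (-14.0) = -758.2
(Excluded from the current account — financial account: domestic pension funds' purchases of foreign equities 336.8, borrowing by resident firms from foreign banks 306.5, foreign purchases of domestic corporate bonds 479.7, acquisition of a foreign subsidiary by a resident firm (outward FDI) 341.0; capital account: acquisition of foreign patents and trademarks (non-produced assets) 22.7, sale of embassy land to a foreign government 25.8.)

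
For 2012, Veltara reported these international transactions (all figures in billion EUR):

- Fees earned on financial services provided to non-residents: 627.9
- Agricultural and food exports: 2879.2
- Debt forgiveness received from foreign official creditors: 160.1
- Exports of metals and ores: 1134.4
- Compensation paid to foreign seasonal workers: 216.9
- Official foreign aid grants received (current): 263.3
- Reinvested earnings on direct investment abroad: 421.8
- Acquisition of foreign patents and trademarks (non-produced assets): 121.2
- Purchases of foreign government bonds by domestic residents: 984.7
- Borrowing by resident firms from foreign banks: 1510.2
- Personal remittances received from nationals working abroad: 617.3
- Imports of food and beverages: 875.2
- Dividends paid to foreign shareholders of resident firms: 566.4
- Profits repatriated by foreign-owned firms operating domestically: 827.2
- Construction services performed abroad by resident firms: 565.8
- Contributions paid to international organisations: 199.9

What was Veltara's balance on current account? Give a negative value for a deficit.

Goods: -875.2 + 1134.4 + 2879.2 = 3138.4
Services: 565.8 + 627.9 = 1193.7
Primary income: -827.2 - 216.9 + 421.8 - 566.4 = -1188.7
Secondary income: 617.3 - 199.9 + 263.3 = 680.7
Current account = 3138.4 + 1193.7 + (-1188.7) + 680.7 = 3824.1
(Excluded from the current account — capital account: debt forgiveness received from foreign official creditors 160.1, acquisition of foreign patents and trademarks (non-produced assets) 121.2; financial account: purchases of foreign government bonds by domestic residents 984.7, borrowing by resident firms from foreign banks 1510.2.)

3824.1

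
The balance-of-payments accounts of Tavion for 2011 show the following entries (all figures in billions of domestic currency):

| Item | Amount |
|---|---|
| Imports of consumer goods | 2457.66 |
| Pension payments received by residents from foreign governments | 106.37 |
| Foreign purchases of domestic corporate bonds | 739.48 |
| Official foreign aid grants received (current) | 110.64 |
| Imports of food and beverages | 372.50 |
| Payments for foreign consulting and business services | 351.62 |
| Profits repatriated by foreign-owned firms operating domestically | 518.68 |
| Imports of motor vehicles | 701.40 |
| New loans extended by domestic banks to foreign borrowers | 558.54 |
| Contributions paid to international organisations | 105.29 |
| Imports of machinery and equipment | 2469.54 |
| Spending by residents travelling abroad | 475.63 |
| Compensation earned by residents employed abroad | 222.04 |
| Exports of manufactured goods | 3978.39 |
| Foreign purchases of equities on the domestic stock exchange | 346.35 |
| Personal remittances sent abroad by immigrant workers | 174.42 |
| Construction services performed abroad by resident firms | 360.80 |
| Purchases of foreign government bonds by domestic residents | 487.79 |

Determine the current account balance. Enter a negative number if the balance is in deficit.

-2848.50

Goods: -701.40 + 3978.39 - 2469.54 - 372.50 - 2457.66 = -2022.71
Services: -475.63 + 360.80 - 351.62 = -466.45
Primary income: 222.04 - 518.68 = -296.64
Secondary income: 106.37 + 110.64 - 174.42 - 105.29 = -62.70
Current account = (-2022.71) + (-466.45) + (-296.64) + (-62.70) = -2848.50
(Excluded from the current account — financial account: foreign purchases of domestic corporate bonds 739.48, new loans extended by domestic banks to foreign borrowers 558.54, foreign purchases of equities on the domestic stock exchange 346.35, purchases of foreign government bonds by domestic residents 487.79.)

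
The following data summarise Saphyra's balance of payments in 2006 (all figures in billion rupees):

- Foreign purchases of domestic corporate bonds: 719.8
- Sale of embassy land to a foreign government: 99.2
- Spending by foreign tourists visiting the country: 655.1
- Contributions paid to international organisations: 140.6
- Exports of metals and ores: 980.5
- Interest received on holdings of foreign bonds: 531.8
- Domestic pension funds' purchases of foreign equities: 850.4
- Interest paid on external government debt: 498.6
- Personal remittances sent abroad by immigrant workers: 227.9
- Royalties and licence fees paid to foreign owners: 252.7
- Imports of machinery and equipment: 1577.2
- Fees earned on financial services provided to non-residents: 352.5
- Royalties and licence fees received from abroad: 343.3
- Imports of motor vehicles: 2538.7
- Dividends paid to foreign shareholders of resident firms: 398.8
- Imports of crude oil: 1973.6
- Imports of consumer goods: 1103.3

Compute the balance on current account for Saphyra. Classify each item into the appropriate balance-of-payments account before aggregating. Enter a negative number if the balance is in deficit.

Goods: 980.5 - 1103.3 - 2538.7 - 1577.2 - 1973.6 = -6212.3
Services: 655.1 - 252.7 + 352.5 + 343.3 = 1098.2
Primary income: -398.8 - 498.6 + 531.8 = -365.6
Secondary income: -140.6 - 227.9 = -368.5
Current account = (-6212.3) + 1098.2 + (-365.6) + (-368.5) = -5848.2
(Excluded from the current account — financial account: foreign purchases of domestic corporate bonds 719.8, domestic pension funds' purchases of foreign equities 850.4; capital account: sale of embassy land to a foreign government 99.2.)

-5848.2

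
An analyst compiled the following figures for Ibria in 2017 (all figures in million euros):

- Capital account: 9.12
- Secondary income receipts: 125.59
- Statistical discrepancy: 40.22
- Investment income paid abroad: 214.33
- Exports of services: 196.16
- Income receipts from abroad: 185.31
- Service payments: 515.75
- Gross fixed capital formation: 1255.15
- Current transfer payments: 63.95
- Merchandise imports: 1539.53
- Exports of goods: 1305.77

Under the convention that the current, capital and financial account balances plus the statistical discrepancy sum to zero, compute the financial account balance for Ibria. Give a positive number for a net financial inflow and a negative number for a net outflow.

Goods balance = 1305.77 - 1539.53 = -233.76
Services balance = 196.16 - 515.75 = -319.59
Trade balance (goods + services) = -233.76 + (-319.59) = -553.35
Net primary income = 185.31 - 214.33 = -29.02
Net secondary income = 125.59 - 63.95 = 61.64
Current account = -553.35 + (-29.02) + 61.64 = -520.73
Financial account = -(-520.73 + 9.12 + 40.22) = 471.39

471.39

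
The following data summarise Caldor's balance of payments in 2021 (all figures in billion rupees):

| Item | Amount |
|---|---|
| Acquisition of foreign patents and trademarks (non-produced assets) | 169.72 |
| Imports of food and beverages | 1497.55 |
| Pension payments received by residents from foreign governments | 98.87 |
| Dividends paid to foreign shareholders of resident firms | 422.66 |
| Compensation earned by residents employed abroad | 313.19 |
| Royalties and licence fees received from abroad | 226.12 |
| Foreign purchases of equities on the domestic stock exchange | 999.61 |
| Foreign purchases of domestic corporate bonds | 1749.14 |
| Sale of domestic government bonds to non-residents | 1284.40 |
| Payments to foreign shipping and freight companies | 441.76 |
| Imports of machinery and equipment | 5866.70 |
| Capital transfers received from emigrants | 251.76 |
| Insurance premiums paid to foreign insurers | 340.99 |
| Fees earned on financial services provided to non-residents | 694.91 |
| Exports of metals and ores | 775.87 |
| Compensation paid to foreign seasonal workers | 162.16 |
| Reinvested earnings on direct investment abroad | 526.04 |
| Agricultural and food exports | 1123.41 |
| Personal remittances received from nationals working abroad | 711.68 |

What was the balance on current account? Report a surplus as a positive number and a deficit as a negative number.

-4261.73

Goods: 775.87 - 1497.55 + 1123.41 - 5866.70 = -5464.97
Services: 226.12 - 340.99 + 694.91 - 441.76 = 138.28
Primary income: 526.04 - 162.16 - 422.66 + 313.19 = 254.41
Secondary income: 98.87 + 711.68 = 810.55
Current account = (-5464.97) + 138.28 + 254.41 + 810.55 = -4261.73
(Excluded from the current account — capital account: acquisition of foreign patents and trademarks (non-produced assets) 169.72, capital transfers received from emigrants 251.76; financial account: foreign purchases of equities on the domestic stock exchange 999.61, foreign purchases of domestic corporate bonds 1749.14, sale of domestic government bonds to non-residents 1284.40.)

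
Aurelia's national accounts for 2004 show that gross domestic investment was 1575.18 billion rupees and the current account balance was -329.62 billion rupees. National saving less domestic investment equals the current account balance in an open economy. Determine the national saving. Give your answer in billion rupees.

S = I + CA = 1575.18 + (-329.62) = 1245.56

1245.56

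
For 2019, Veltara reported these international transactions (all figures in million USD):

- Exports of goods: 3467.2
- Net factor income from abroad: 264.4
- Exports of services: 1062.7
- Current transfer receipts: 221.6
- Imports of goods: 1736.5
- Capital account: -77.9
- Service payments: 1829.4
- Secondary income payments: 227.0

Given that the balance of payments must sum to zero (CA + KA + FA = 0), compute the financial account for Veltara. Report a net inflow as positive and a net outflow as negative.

Goods balance = 3467.2 - 1736.5 = 1730.7
Services balance = 1062.7 - 1829.4 = -766.7
Trade balance (goods + services) = 1730.7 + (-766.7) = 964.0
Net primary income = 264.4
Net secondary income = 221.6 - 227.0 = -5.4
Current account = 964.0 + 264.4 + (-5.4) = 1223.0
Financial account = -(1223.0 + (-77.9)) = -1145.1

-1145.1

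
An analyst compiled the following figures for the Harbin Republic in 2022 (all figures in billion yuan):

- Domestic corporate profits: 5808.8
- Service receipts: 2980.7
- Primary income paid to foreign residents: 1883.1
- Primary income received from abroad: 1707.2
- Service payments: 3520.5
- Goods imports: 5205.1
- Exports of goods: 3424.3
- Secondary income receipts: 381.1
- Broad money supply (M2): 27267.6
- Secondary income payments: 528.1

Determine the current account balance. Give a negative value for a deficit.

Goods balance = 3424.3 - 5205.1 = -1780.8
Services balance = 2980.7 - 3520.5 = -539.8
Trade balance (goods + services) = -1780.8 + (-539.8) = -2320.6
Net primary income = 1707.2 - 1883.1 = -175.9
Net secondary income = 381.1 - 528.1 = -147.0
Current account = -2320.6 + (-175.9) + (-147.0) = -2643.5

-2643.5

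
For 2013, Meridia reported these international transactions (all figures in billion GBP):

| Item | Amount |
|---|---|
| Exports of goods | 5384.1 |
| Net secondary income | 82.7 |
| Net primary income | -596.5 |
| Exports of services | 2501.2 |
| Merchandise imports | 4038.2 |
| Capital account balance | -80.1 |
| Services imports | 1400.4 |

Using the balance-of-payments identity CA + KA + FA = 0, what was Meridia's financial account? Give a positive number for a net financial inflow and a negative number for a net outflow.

-1852.8

Goods balance = 5384.1 - 4038.2 = 1345.9
Services balance = 2501.2 - 1400.4 = 1100.8
Trade balance (goods + services) = 1345.9 + 1100.8 = 2446.7
Net primary income = -596.5
Net secondary income = 82.7
Current account = 2446.7 + (-596.5) + 82.7 = 1932.9
Financial account = -(1932.9 + (-80.1)) = -1852.8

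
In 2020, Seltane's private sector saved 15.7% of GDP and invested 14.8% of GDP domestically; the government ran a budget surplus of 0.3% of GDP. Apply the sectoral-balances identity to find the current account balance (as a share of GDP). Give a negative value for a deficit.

By the sectoral-balances identity, CA = (S_private - I) + (T - G).
Private balance = 15.7 - 14.8 = 0.9
Government balance (T - G) = 0.3
CA = 0.9 + 0.3 = 1.2

1.2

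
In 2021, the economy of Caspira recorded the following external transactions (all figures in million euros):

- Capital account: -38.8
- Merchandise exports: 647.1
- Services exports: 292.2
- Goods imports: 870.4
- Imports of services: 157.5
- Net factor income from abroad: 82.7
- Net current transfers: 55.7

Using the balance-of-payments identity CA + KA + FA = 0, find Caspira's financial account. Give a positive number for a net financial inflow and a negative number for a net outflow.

Goods balance = 647.1 - 870.4 = -223.3
Services balance = 292.2 - 157.5 = 134.7
Trade balance (goods + services) = -223.3 + 134.7 = -88.6
Net primary income = 82.7
Net secondary income = 55.7
Current account = -88.6 + 82.7 + 55.7 = 49.8
Financial account = -(49.8 + (-38.8)) = -11.0

-11.0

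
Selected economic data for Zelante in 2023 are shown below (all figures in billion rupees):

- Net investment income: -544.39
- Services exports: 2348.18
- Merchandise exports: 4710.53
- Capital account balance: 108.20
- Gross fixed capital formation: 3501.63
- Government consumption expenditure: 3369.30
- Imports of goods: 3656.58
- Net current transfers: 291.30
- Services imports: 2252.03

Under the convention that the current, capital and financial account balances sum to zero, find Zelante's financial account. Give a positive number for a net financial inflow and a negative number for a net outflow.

-1005.21

Goods balance = 4710.53 - 3656.58 = 1053.95
Services balance = 2348.18 - 2252.03 = 96.15
Trade balance (goods + services) = 1053.95 + 96.15 = 1150.10
Net primary income = -544.39
Net secondary income = 291.30
Current account = 1150.10 + (-544.39) + 291.30 = 897.01
Financial account = -(897.01 + 108.20) = -1005.21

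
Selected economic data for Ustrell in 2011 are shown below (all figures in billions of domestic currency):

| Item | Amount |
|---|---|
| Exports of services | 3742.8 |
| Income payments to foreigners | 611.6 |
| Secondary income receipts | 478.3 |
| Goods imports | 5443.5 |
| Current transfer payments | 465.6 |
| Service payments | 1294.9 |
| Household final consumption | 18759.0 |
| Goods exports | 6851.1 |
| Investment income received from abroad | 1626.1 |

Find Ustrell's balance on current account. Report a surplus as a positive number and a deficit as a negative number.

4882.7

Goods balance = 6851.1 - 5443.5 = 1407.6
Services balance = 3742.8 - 1294.9 = 2447.9
Trade balance (goods + services) = 1407.6 + 2447.9 = 3855.5
Net primary income = 1626.1 - 611.6 = 1014.5
Net secondary income = 478.3 - 465.6 = 12.7
Current account = 3855.5 + 1014.5 + 12.7 = 4882.7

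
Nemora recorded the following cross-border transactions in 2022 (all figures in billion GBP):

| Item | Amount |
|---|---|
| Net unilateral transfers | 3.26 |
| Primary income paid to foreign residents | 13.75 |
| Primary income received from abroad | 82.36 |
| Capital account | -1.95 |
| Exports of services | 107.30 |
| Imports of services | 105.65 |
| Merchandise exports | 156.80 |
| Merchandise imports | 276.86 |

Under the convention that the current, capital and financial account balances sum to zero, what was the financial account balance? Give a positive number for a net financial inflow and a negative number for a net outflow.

Goods balance = 156.80 - 276.86 = -120.06
Services balance = 107.30 - 105.65 = 1.65
Trade balance (goods + services) = -120.06 + 1.65 = -118.41
Net primary income = 82.36 - 13.75 = 68.61
Net secondary income = 3.26
Current account = -118.41 + 68.61 + 3.26 = -46.54
Financial account = -(-46.54 + (-1.95)) = 48.49

48.49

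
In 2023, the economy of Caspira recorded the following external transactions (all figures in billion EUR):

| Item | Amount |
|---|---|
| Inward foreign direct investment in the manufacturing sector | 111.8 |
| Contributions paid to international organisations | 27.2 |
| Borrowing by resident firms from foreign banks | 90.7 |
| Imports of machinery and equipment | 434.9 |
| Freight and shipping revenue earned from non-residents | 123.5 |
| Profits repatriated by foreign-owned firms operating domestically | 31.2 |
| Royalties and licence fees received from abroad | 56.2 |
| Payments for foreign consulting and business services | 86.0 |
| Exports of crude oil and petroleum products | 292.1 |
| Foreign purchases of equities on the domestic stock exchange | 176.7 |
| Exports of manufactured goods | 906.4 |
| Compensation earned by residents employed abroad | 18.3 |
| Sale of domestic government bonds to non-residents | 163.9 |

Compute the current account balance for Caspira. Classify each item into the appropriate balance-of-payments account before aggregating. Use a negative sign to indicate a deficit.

Goods: 906.4 + 292.1 - 434.9 = 763.6
Services: 56.2 - 86.0 + 123.5 = 93.7
Primary income: 18.3 - 31.2 = -12.9
Secondary income: -27.2
Current account = 763.6 + 93.7 + (-12.9) + (-27.2) = 817.2
(Excluded from the current account — financial account: inward foreign direct investment in the manufacturing sector 111.8, borrowing by resident firms from foreign banks 90.7, foreign purchases of equities on the domestic stock exchange 176.7, sale of domestic government bonds to non-residents 163.9.)

817.2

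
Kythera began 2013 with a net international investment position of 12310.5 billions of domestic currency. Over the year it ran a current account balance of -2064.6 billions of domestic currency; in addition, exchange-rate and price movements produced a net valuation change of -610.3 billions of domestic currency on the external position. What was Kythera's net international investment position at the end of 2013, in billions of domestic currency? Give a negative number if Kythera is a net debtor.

9635.6

Change in NIIP = current account + net valuation change = -2064.6 + (-610.3) = -2674.9
End-of-year NIIP = 12310.5 + (-2674.9) = 9635.6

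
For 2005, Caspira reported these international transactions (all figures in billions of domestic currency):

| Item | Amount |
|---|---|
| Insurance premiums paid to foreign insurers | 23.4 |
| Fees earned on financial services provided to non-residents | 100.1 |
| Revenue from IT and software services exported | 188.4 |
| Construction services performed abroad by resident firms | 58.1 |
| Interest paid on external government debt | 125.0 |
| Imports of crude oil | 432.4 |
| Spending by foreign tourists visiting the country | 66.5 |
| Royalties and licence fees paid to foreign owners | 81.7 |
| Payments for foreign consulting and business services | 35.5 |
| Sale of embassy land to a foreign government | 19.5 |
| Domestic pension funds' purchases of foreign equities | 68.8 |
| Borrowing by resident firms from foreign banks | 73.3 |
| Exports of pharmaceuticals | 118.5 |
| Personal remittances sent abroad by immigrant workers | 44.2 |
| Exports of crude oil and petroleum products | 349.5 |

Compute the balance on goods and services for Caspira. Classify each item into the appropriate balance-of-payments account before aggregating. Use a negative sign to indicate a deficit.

308.1

Goods: 349.5 - 432.4 + 118.5 = 35.6
Services: 58.1 - 81.7 - 23.4 - 35.5 + 100.1 + 188.4 + 66.5 = 272.5
Trade balance = 35.6 + 272.5 = 308.1
(Excluded from the trade balance — primary income: interest paid on external government debt 125.0; capital account: sale of embassy land to a foreign government 19.5; financial account: domestic pension funds' purchases of foreign equities 68.8, borrowing by resident firms from foreign banks 73.3; secondary income: personal remittances sent abroad by immigrant workers 44.2.)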